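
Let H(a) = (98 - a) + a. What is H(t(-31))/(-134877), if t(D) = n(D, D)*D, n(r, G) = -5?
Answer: -98/134877 ≈ -0.00072659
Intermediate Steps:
t(D) = -5*D
H(a) = 98
H(t(-31))/(-134877) = 98/(-134877) = 98*(-1/134877) = -98/134877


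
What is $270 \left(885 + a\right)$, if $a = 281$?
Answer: $314820$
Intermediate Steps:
$270 \left(885 + a\right) = 270 \left(885 + 281\right) = 270 \cdot 1166 = 314820$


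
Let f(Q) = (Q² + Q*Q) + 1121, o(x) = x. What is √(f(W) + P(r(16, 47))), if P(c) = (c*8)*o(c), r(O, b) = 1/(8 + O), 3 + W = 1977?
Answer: √1122404114/12 ≈ 2791.9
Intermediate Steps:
W = 1974 (W = -3 + 1977 = 1974)
P(c) = 8*c² (P(c) = (c*8)*c = (8*c)*c = 8*c²)
f(Q) = 1121 + 2*Q² (f(Q) = (Q² + Q²) + 1121 = 2*Q² + 1121 = 1121 + 2*Q²)
√(f(W) + P(r(16, 47))) = √((1121 + 2*1974²) + 8*(1/(8 + 16))²) = √((1121 + 2*3896676) + 8*(1/24)²) = √((1121 + 7793352) + 8*(1/24)²) = √(7794473 + 8*(1/576)) = √(7794473 + 1/72) = √(561202057/72) = √1122404114/12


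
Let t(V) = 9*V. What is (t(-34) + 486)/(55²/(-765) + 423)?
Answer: 13770/32057 ≈ 0.42955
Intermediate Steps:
(t(-34) + 486)/(55²/(-765) + 423) = (9*(-34) + 486)/(55²/(-765) + 423) = (-306 + 486)/(3025*(-1/765) + 423) = 180/(-605/153 + 423) = 180/(64114/153) = 180*(153/64114) = 13770/32057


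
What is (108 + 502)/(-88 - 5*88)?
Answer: -305/264 ≈ -1.1553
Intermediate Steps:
(108 + 502)/(-88 - 5*88) = 610/(-88 - 440) = 610/(-528) = 610*(-1/528) = -305/264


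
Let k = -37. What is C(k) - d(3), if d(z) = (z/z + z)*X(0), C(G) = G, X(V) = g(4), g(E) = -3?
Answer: -25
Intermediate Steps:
X(V) = -3
d(z) = -3 - 3*z (d(z) = (z/z + z)*(-3) = (1 + z)*(-3) = -3 - 3*z)
C(k) - d(3) = -37 - (-3 - 3*3) = -37 - (-3 - 9) = -37 - 1*(-12) = -37 + 12 = -25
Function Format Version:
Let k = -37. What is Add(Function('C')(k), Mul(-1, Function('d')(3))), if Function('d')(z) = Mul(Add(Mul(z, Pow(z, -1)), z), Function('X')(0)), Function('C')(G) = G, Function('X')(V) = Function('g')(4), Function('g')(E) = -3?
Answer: -25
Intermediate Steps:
Function('X')(V) = -3
Function('d')(z) = Add(-3, Mul(-3, z)) (Function('d')(z) = Mul(Add(Mul(z, Pow(z, -1)), z), -3) = Mul(Add(1, z), -3) = Add(-3, Mul(-3, z)))
Add(Function('C')(k), Mul(-1, Function('d')(3))) = Add(-37, Mul(-1, Add(-3, Mul(-3, 3)))) = Add(-37, Mul(-1, Add(-3, -9))) = Add(-37, Mul(-1, -12)) = Add(-37, 12) = -25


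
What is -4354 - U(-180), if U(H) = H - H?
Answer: -4354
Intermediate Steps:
U(H) = 0
-4354 - U(-180) = -4354 - 1*0 = -4354 + 0 = -4354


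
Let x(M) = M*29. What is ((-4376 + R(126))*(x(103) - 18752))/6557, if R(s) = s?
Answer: 67001250/6557 ≈ 10218.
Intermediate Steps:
x(M) = 29*M
((-4376 + R(126))*(x(103) - 18752))/6557 = ((-4376 + 126)*(29*103 - 18752))/6557 = -4250*(2987 - 18752)*(1/6557) = -4250*(-15765)*(1/6557) = 67001250*(1/6557) = 67001250/6557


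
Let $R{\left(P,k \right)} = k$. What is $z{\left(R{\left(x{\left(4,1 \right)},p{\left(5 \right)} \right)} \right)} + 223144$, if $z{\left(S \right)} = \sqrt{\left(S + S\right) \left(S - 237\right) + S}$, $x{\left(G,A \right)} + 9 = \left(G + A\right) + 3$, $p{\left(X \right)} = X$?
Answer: $223144 + i \sqrt{2315} \approx 2.2314 \cdot 10^{5} + 48.114 i$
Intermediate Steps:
$x{\left(G,A \right)} = -6 + A + G$ ($x{\left(G,A \right)} = -9 + \left(\left(G + A\right) + 3\right) = -9 + \left(\left(A + G\right) + 3\right) = -9 + \left(3 + A + G\right) = -6 + A + G$)
$z{\left(S \right)} = \sqrt{S + 2 S \left(-237 + S\right)}$ ($z{\left(S \right)} = \sqrt{2 S \left(-237 + S\right) + S} = \sqrt{S + 2 S \left(-237 + S\right)}$)
$z{\left(R{\left(x{\left(4,1 \right)},p{\left(5 \right)} \right)} \right)} + 223144 = \sqrt{5 \left(-473 + 2 \cdot 5\right)} + 223144 = \sqrt{5 \left(-473 + 10\right)} + 223144 = \sqrt{5 \left(-463\right)} + 223144 = \sqrt{-2315} + 223144 = i \sqrt{2315} + 223144 = 223144 + i \sqrt{2315}$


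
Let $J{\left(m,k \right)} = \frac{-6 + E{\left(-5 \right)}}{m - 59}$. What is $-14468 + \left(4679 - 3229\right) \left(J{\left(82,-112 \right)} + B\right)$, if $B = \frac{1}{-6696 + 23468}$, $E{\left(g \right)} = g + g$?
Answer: $- \frac{2985097429}{192878} \approx -15477.0$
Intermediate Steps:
$E{\left(g \right)} = 2 g$
$B = \frac{1}{16772} \approx 5.9623 \cdot 10^{-5}$
$J{\left(m,k \right)} = - \frac{16}{-59 + m}$ ($J{\left(m,k \right)} = \frac{-6 + 2 \left(-5\right)}{m - 59} = \frac{-6 - 10}{-59 + m} = - \frac{16}{-59 + m}$)
$-14468 + \left(4679 - 3229\right) \left(J{\left(82,-112 \right)} + B\right) = -14468 + \left(4679 - 3229\right) \left(- \frac{16}{-59 + 82} + \frac{1}{16772}\right) = -14468 + 1450 \left(- \frac{16}{23} + \frac{1}{16772}\right) = -14468 + 1450 \left(- \frac{268329}{385756}\right) = -14468 - \frac{194538525}{192878} = - \frac{2985097429}{192878}$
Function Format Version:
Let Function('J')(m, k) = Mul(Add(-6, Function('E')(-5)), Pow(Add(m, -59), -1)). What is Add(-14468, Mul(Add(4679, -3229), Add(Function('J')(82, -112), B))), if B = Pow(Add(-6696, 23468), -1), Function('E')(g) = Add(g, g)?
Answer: Rational(-2985097429, 192878) ≈ -15477.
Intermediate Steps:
Function('E')(g) = Mul(2, g)
B = Rational(1, 16772) (B = Pow(16772, -1) = Rational(1, 16772) ≈ 5.9623e-5)
Function('J')(m, k) = Mul(-16, Pow(Add(-59, m), -1)) (Function('J')(m, k) = Mul(Add(-6, Mul(2, -5)), Pow(Add(m, -59), -1)) = Mul(Add(-6, -10), Pow(Add(-59, m), -1)) = Mul(-16, Pow(Add(-59, m), -1)))
Add(-14468, Mul(Add(4679, -3229), Add(Function('J')(82, -112), B))) = Add(-14468, Mul(Add(4679, -3229), Add(Mul(-16, Pow(Add(-59, 82), -1)), Rational(1, 16772)))) = Add(-14468, Mul(1450, Add(Mul(-16, Pow(23, -1)), Rational(1, 16772)))) = Add(-14468, Mul(1450, Add(Mul(-16, Rational(1, 23)), Rational(1, 16772)))) = Add(-14468, Mul(1450, Add(Rational(-16, 23), Rational(1, 16772)))) = Add(-14468, Mul(1450, Rational(-268329, 385756))) = Add(-14468, Rational(-194538525, 192878)) = Rational(-2985097429, 192878)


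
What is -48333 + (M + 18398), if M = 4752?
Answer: -25183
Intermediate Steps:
-48333 + (M + 18398) = -48333 + (4752 + 18398) = -48333 + 23150 = -25183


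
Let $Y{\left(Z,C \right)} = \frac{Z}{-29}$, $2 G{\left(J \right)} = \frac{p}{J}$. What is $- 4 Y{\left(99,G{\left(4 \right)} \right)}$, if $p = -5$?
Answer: $\frac{396}{29} \approx 13.655$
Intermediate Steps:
$G{\left(J \right)} = - \frac{5}{2 J}$ ($G{\left(J \right)} = \frac{\left(-5\right) \frac{1}{J}}{2} = - \frac{5}{2 J}$)
$Y{\left(Z,C \right)} = - \frac{Z}{29}$ ($Y{\left(Z,C \right)} = Z \left(- \frac{1}{29}\right) = - \frac{Z}{29}$)
$- 4 Y{\left(99,G{\left(4 \right)} \right)} = - 4 \left(\left(- \frac{1}{29}\right) 99\right) = \left(-4\right) \left(- \frac{99}{29}\right) = \frac{396}{29}$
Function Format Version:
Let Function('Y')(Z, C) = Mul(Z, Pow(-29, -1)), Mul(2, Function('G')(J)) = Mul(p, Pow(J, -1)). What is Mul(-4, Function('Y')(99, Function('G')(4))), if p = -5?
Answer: Rational(396, 29) ≈ 13.655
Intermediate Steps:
Function('G')(J) = Mul(Rational(-5, 2), Pow(J, -1)) (Function('G')(J) = Mul(Rational(1, 2), Mul(-5, Pow(J, -1))) = Mul(Rational(-5, 2), Pow(J, -1)))
Function('Y')(Z, C) = Mul(Rational(-1, 29), Z) (Function('Y')(Z, C) = Mul(Z, Rational(-1, 29)) = Mul(Rational(-1, 29), Z))
Mul(-4, Function('Y')(99, Function('G')(4))) = Mul(-4, Mul(Rational(-1, 29), 99)) = Mul(-4, Rational(-99, 29)) = Rational(396, 29)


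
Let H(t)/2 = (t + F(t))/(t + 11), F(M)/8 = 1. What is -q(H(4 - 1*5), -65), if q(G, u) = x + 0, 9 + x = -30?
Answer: 39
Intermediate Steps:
x = -39 (x = -9 - 30 = -39)
F(M) = 8 (F(M) = 8*1 = 8)
H(t) = 2*(8 + t)/(11 + t) (H(t) = 2*((t + 8)/(t + 11)) = 2*((8 + t)/(11 + t)) = 2*(8 + t)/(11 + t))
q(G, u) = -39 (q(G, u) = -39 + 0 = -39)
-q(H(4 - 1*5), -65) = -1*(-39) = 39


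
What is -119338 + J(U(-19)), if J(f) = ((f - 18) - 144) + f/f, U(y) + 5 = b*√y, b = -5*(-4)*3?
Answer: -119504 + 60*I*√19 ≈ -1.195e+5 + 261.53*I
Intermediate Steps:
b = 60 (b = 20*3 = 60)
U(y) = -5 + 60*√y
J(f) = -161 + f (J(f) = ((-18 + f) - 144) + 1 = (-162 + f) + 1 = -161 + f)
-119338 + J(U(-19)) = -119338 + (-161 + (-5 + 60*√(-19))) = -119338 + (-161 + (-5 + 60*(I*√19))) = -119338 + (-161 + (-5 + 60*I*√19)) = -119338 + (-166 + 60*I*√19) = -119504 + 60*I*√19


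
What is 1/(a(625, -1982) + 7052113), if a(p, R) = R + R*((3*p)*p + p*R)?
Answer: 1/139596381 ≈ 7.1635e-9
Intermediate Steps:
a(p, R) = R + R*(3*p**2 + R*p)
1/(a(625, -1982) + 7052113) = 1/(-1982*(1 + 3*625**2 - 1982*625) + 7052113) = 1/(-1982*(1 + 3*390625 - 1238750) + 7052113) = 1/(-1982*(1 + 1171875 - 1238750) + 7052113) = 1/(-1982*(-66874) + 7052113) = 1/(132544268 + 7052113) = 1/139596381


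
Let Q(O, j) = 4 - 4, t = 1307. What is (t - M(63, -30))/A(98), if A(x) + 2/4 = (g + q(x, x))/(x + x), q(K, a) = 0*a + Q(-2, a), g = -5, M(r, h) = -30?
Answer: -262052/103 ≈ -2544.2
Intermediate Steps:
Q(O, j) = 0
q(K, a) = 0 (q(K, a) = 0*a + 0 = 0 + 0 = 0)
A(x) = -½ - 5/(2*x) (A(x) = -½ + (-5 + 0)/(x + x) = -½ - 5*1/(2*x) = -½ - 5/(2*x))
(t - M(63, -30))/A(98) = (1307 - 1*(-30))/(((½)*(-5 - 1*98)/98)) = (1307 + 30)/(((½)*(1/98)*(-5 - 98))) = 1337/(((½)*(1/98)*(-103))) = 1337/(-103/196) = 1337*(-196/103) = -262052/103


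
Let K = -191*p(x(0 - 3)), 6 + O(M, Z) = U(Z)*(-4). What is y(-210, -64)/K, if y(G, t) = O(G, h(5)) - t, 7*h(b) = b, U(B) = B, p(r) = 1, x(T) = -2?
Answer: -386/1337 ≈ -0.28871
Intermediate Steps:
h(b) = b/7
O(M, Z) = -6 - 4*Z (O(M, Z) = -6 + Z*(-4) = -6 - 4*Z)
K = -191 (K = -191*1 = -191)
y(G, t) = -62/7 - t (y(G, t) = (-6 - 4*5/7) - t = (-6 - 20/7) - t = -62/7 - t)
y(-210, -64)/K = (-62/7 - 1*(-64))/(-191) = (-62/7 + 64)*(-1/191) = (386/7)*(-1/191) = -386/1337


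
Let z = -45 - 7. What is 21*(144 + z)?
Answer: 1932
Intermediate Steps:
z = -52
21*(144 + z) = 21*(144 - 52) = 21*92 = 1932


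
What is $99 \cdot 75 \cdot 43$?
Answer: $319275$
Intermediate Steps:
$99 \cdot 75 \cdot 43 = 7425 \cdot 43 = 319275$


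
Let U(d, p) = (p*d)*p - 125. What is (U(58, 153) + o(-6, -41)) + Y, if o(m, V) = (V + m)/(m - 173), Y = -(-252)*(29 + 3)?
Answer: 244453366/179 ≈ 1.3657e+6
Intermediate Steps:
U(d, p) = -125 + d*p² (U(d, p) = (d*p)*p - 125 = d*p² - 125 = -125 + d*p²)
Y = 8064 (Y = -(-252)*32 = -9*(-896) = 8064)
o(m, V) = (V + m)/(-173 + m)
(U(58, 153) + o(-6, -41)) + Y = ((-125 + 58*153²) + (-41 - 6)/(-173 - 6)) + 8064 = ((-125 + 58*23409) - 47/(-179)) + 8064 = ((-125 + 1357722) - 1/179*(-47)) + 8064 = (1357597 + 47/179) + 8064 = 243009910/179 + 8064 = 244453366/179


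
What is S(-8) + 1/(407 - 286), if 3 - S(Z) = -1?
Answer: 485/121 ≈ 4.0083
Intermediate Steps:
S(Z) = 4 (S(Z) = 3 - 1*(-1) = 3 + 1 = 4)
S(-8) + 1/(407 - 286) = 4 + 1/(407 - 286) = 4 + 1/121 = 485/121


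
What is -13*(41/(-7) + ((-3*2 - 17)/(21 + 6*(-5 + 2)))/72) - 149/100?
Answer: 2874203/37800 ≈ 76.037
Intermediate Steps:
-13*(41/(-7) + ((-3*2 - 17)/(21 + 6*(-5 + 2)))/72) - 149/100 = -13*(41*(-1/7) + ((-6 - 17)/(21 + 6*(-3)))*(1/72)) - 149*1/100 = -13*(-41/7 - 23/(21 - 18)*(1/72)) - 149/100 = -13*(-41/7 - 23/3*(1/72)) - 149/100 = -13*(-41/7 - 23*1/3*(1/72)) - 149/100 = -13*(-41/7 - 23/3*1/72) - 149/100 = -13*(-41/7 - 23/216) - 149/100 = -13*(-9017/1512) - 149/100 = 117221/1512 - 149/100 = 2874203/37800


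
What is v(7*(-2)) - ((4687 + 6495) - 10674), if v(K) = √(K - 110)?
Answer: -508 + 2*I*√31 ≈ -508.0 + 11.136*I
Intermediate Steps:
v(K) = √(-110 + K)
v(7*(-2)) - ((4687 + 6495) - 10674) = √(-110 + 7*(-2)) - ((4687 + 6495) - 10674) = √(-110 - 14) - (11182 - 10674) = √(-124) - 1*508 = 2*I*√31 - 508 = -508 + 2*I*√31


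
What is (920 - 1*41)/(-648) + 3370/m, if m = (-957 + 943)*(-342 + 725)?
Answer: -1149493/579096 ≈ -1.9850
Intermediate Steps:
m = -5362 (m = -14*383 = -5362)
(920 - 1*41)/(-648) + 3370/m = (920 - 1*41)/(-648) + 3370/(-5362) = (920 - 41)*(-1/648) + 3370*(-1/5362) = 879*(-1/648) - 1685/2681 = -293/216 - 1685/2681 = -1149493/579096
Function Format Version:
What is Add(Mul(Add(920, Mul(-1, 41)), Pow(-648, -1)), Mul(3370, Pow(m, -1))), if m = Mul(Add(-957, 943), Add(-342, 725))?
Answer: Rational(-1149493, 579096) ≈ -1.9850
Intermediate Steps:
m = -5362 (m = Mul(-14, 383) = -5362)
Add(Mul(Add(920, Mul(-1, 41)), Pow(-648, -1)), Mul(3370, Pow(m, -1))) = Add(Mul(Add(920, Mul(-1, 41)), Pow(-648, -1)), Mul(3370, Pow(-5362, -1))) = Add(Mul(Add(920, -41), Rational(-1, 648)), Mul(3370, Rational(-1, 5362))) = Add(Mul(879, Rational(-1, 648)), Rational(-1685, 2681)) = Add(Rational(-293, 216), Rational(-1685, 2681)) = Rational(-1149493, 579096)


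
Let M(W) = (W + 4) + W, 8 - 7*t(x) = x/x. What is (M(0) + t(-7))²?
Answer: 25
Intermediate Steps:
t(x) = 1 (t(x) = 8/7 - x/(7*x) = 8/7 - ⅐*1 = 8/7 - ⅐ = 1)
M(W) = 4 + 2*W (M(W) = (4 + W) + W = 4 + 2*W)
(M(0) + t(-7))² = ((4 + 2*0) + 1)² = ((4 + 0) + 1)² = (4 + 1)² = 5² = 25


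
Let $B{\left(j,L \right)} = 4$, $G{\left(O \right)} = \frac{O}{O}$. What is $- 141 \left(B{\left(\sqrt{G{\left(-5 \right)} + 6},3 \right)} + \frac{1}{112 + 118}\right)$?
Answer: $- \frac{129861}{230} \approx -564.61$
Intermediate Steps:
$G{\left(O \right)} = 1$
$- 141 \left(B{\left(\sqrt{G{\left(-5 \right)} + 6},3 \right)} + \frac{1}{112 + 118}\right) = - 141 \left(4 + \frac{1}{112 + 118}\right) = - 141 \left(4 + \frac{1}{230}\right) = \left(-141\right) \frac{921}{230} = - \frac{129861}{230}$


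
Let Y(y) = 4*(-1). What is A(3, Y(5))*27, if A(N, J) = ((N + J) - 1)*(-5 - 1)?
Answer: 324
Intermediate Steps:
Y(y) = -4
A(N, J) = 6 - 6*J - 6*N (A(N, J) = ((J + N) - 1)*(-6) = (-1 + J + N)*(-6) = 6 - 6*J - 6*N)
A(3, Y(5))*27 = (6 - 6*(-4) - 6*3)*27 = (6 + 24 - 18)*27 = 12*27 = 324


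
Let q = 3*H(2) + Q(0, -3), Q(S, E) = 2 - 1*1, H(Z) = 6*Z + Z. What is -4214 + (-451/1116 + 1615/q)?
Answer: -200438485/47988 ≈ -4176.8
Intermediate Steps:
H(Z) = 7*Z
Q(S, E) = 1 (Q(S, E) = 2 - 1 = 1)
q = 43 (q = 3*(7*2) + 1 = 3*14 + 1 = 42 + 1 = 43)
-4214 + (-451/1116 + 1615/q) = -4214 + (-451/1116 + 1615/43) = -4214 + 1782947/47988 = -200438485/47988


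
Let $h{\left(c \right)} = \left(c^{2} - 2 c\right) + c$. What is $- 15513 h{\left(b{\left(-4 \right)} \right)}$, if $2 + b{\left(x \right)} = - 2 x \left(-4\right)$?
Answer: $-18460470$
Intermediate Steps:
$b{\left(x \right)} = -2 + 8 x$ ($b{\left(x \right)} = -2 + - 2 x \left(-4\right) = -2 + 8 x$)
$h{\left(c \right)} = c^{2} - c$
$- 15513 h{\left(b{\left(-4 \right)} \right)} = - 15513 \left(-2 + 8 \left(-4\right)\right) \left(-1 + \left(-2 + 8 \left(-4\right)\right)\right) = - 15513 \left(-2 - 32\right) \left(-1 - 34\right) = - 15513 \left(- 34 \left(-1 - 34\right)\right) = - 15513 \left(\left(-34\right) \left(-35\right)\right) = \left(-15513\right) 1190 = -18460470$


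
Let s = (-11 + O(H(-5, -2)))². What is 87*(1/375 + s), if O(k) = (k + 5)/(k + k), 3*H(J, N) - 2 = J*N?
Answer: 67872731/8000 ≈ 8484.1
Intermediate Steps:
H(J, N) = ⅔ + J*N/3 (H(J, N) = ⅔ + (J*N)/3 = ⅔ + J*N/3)
O(k) = (5 + k)/(2*k) (O(k) = (5 + k)/((2*k)) = (5 + k)*(1/(2*k)) = (5 + k)/(2*k))
s = 6241/64 (s = (-11 + (5 + (⅔ + (⅓)*(-5)*(-2)))/(2*(⅔ + (⅓)*(-5)*(-2))))² = (-11 + (5 + (⅔ + 10/3))/(2*(⅔ + 10/3)))² = (-11 + (½)*(5 + 4)/4)² = (-11 + (½)*(¼)*9)² = (-11 + 9/8)² = (-79/8)² = 6241/64 ≈ 97.516)
87*(1/375 + s) = 87*(1/375 + 6241/64) = 87*(2340439/24000) = 67872731/8000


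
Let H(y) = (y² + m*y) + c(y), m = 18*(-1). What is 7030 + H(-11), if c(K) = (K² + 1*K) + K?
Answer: 7448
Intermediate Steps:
m = -18
c(K) = K² + 2*K (c(K) = (K² + K) + K = (K + K²) + K = K² + 2*K)
H(y) = y² - 18*y + y*(2 + y) (H(y) = (y² - 18*y) + y*(2 + y) = y² - 18*y + y*(2 + y))
7030 + H(-11) = 7030 + 2*(-11)*(-8 - 11) = 7030 + 2*(-11)*(-19) = 7030 + 418 = 7448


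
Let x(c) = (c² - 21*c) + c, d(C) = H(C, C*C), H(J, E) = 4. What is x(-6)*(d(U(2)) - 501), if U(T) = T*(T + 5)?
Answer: -77532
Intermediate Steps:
U(T) = T*(5 + T)
d(C) = 4
x(c) = c² - 20*c
x(-6)*(d(U(2)) - 501) = (-6*(-20 - 6))*(4 - 501) = -6*(-26)*(-497) = 156*(-497) = -77532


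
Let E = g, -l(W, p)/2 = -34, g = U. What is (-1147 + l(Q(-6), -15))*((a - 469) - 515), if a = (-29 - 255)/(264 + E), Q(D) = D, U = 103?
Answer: 389963548/367 ≈ 1.0626e+6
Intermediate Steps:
g = 103
l(W, p) = 68 (l(W, p) = -2*(-34) = 68)
E = 103
a = -284/367 (a = (-29 - 255)/(264 + 103) = -284/367 ≈ -0.77384)
(-1147 + l(Q(-6), -15))*((a - 469) - 515) = (-1147 + 68)*((-284/367 - 469) - 515) = -1079*(-172407/367 - 515) = -1079*(-361412/367) = 389963548/367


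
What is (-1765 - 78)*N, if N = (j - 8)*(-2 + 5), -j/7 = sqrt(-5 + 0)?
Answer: 44232 + 38703*I*sqrt(5) ≈ 44232.0 + 86543.0*I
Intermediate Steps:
j = -7*I*sqrt(5) (j = -7*sqrt(-5 + 0) = -7*I*sqrt(5) ≈ -15.652*I)
N = -24 - 21*I*sqrt(5) (N = (-7*I*sqrt(5) - 8)*(-2 + 5) = (-8 - 7*I*sqrt(5))*3 = -24 - 21*I*sqrt(5) ≈ -24.0 - 46.957*I)
(-1765 - 78)*N = (-1765 - 78)*(-24 - 21*I*sqrt(5)) = -1843*(-24 - 21*I*sqrt(5)) = 44232 + 38703*I*sqrt(5)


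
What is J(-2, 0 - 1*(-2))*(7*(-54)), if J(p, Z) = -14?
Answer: 5292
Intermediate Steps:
J(-2, 0 - 1*(-2))*(7*(-54)) = -98*(-54) = -14*(-378) = 5292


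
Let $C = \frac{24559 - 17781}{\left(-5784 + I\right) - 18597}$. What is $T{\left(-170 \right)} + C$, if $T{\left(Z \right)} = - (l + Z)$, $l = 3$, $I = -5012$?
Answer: $\frac{4901853}{29393} \approx 166.77$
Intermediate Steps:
$T{\left(Z \right)} = -3 - Z$ ($T{\left(Z \right)} = - (3 + Z) = -3 - Z$)
$C = - \frac{6778}{29393}$ ($C = \frac{24559 - 17781}{\left(-5784 - 5012\right) - 18597} = \frac{6778}{-10796 - 18597} = \frac{6778}{-29393} = 6778 \left(- \frac{1}{29393}\right) = - \frac{6778}{29393} \approx -0.2306$)
$T{\left(-170 \right)} + C = \left(-3 - -170\right) - \frac{6778}{29393} = \left(-3 + 170\right) - \frac{6778}{29393} = 167 - \frac{6778}{29393} = \frac{4901853}{29393}$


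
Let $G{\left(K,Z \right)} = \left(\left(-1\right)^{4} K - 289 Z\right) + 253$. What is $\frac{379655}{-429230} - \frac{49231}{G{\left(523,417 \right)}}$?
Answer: $- \frac{4865465721}{10278942502} \approx -0.47334$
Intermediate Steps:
$G{\left(K,Z \right)} = 253 + K - 289 Z$ ($G{\left(K,Z \right)} = \left(1 K - 289 Z\right) + 253 = \left(K - 289 Z\right) + 253 = 253 + K - 289 Z$)
$\frac{379655}{-429230} - \frac{49231}{G{\left(523,417 \right)}} = \frac{379655}{-429230} - \frac{49231}{253 + 523 - 120513} = 379655 \left(- \frac{1}{429230}\right) - \frac{49231}{253 + 523 - 120513} = - \frac{75931}{85846} - \frac{49231}{-119737} = - \frac{75931}{85846} - - \frac{49231}{119737} = - \frac{75931}{85846} + \frac{49231}{119737} = - \frac{4865465721}{10278942502}$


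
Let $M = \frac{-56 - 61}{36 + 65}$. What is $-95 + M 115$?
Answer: $- \frac{23050}{101} \approx -228.22$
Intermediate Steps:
$M = - \frac{117}{101} \approx -1.1584$
$-95 + M 115 = -95 - \frac{13455}{101} = - \frac{23050}{101}$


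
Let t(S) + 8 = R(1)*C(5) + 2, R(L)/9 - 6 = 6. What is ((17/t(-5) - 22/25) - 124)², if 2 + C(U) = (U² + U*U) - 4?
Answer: 219531250328569/14077822500 ≈ 15594.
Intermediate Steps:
R(L) = 108 (R(L) = 54 + 9*6 = 54 + 54 = 108)
C(U) = -6 + 2*U² (C(U) = -2 + ((U² + U*U) - 4) = -2 + ((U² + U²) - 4) = -2 + (2*U² - 4) = -2 + (-4 + 2*U²) = -6 + 2*U²)
t(S) = 4746 (t(S) = -8 + (108*(-6 + 2*5²) + 2) = -8 + (108*(-6 + 2*25) + 2) = -8 + (108*(-6 + 50) + 2) = -8 + (108*44 + 2) = -8 + (4752 + 2) = -8 + 4754 = 4746)
((17/t(-5) - 22/25) - 124)² = ((17/4746 - 22/25) - 124)² = (-103987/118650 - 124)² = (-14816587/118650)² = 219531250328569/14077822500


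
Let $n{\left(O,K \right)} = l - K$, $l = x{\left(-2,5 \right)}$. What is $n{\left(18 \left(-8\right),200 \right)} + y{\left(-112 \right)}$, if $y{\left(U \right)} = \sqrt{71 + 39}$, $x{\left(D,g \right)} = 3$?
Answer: $-197 + \sqrt{110} \approx -186.51$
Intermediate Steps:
$l = 3$
$n{\left(O,K \right)} = 3 - K$
$y{\left(U \right)} = \sqrt{110}$
$n{\left(18 \left(-8\right),200 \right)} + y{\left(-112 \right)} = \left(3 - 200\right) + \sqrt{110} = -197 + \sqrt{110}$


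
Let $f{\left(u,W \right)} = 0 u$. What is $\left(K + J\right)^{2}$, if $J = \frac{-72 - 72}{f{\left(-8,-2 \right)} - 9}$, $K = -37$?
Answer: $441$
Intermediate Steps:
$f{\left(u,W \right)} = 0$
$J = 16$ ($J = \frac{-72 - 72}{0 - 9} = - \frac{144}{-9} = \left(-144\right) \left(- \frac{1}{9}\right) = 16$)
$\left(K + J\right)^{2} = \left(-37 + 16\right)^{2} = \left(-21\right)^{2} = 441$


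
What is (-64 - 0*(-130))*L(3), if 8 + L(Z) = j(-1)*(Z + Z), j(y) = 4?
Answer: -1024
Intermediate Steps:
L(Z) = -8 + 8*Z (L(Z) = -8 + 4*(Z + Z) = -8 + 4*(2*Z) = -8 + 8*Z)
(-64 - 0*(-130))*L(3) = (-64 - 0*(-130))*(-8 + 8*3) = (-64 - 1*0)*(-8 + 24) = (-64 + 0)*16 = -64*16 = -1024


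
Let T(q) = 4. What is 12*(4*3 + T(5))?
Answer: 192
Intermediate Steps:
12*(4*3 + T(5)) = 12*(4*3 + 4) = 12*(12 + 4) = 12*16 = 192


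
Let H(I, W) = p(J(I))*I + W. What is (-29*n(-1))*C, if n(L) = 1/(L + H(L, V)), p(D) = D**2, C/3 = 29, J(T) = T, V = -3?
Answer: 2523/5 ≈ 504.60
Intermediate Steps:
C = 87 (C = 3*29 = 87)
H(I, W) = W + I**3 (H(I, W) = I**2*I + W = I**3 + W = W + I**3)
n(L) = 1/(-3 + L + L**3) (n(L) = 1/(L + (-3 + L**3)) = 1/(-3 + L + L**3))
(-29*n(-1))*C = -29/(-3 - 1 + (-1)**3)*87 = -29/(-3 - 1 - 1)*87 = -29/(-5)*87 = -29*(-1/5)*87 = (29/5)*87 = 2523/5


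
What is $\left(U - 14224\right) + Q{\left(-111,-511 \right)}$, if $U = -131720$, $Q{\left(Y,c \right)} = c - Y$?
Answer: $-146344$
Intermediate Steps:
$\left(U - 14224\right) + Q{\left(-111,-511 \right)} = \left(-131720 - 14224\right) - 400 = -145944 + \left(-511 + 111\right) = -145944 - 400 = -146344$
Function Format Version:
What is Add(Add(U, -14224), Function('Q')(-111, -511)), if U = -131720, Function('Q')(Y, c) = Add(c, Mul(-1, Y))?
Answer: -146344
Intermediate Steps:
Add(Add(U, -14224), Function('Q')(-111, -511)) = Add(Add(-131720, -14224), Add(-511, Mul(-1, -111))) = Add(-145944, Add(-511, 111)) = Add(-145944, -400) = -146344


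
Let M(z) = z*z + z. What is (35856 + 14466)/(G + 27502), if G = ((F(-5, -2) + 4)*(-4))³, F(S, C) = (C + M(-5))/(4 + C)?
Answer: -8387/18851 ≈ -0.44491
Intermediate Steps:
M(z) = z + z² (M(z) = z² + z = z + z²)
F(S, C) = (20 + C)/(4 + C) (F(S, C) = (C - 5*(1 - 5))/(4 + C) = (C - 5*(-4))/(4 + C) = (C + 20)/(4 + C) = (20 + C)/(4 + C))
G = -140608 (G = (((20 - 2)/(4 - 2) + 4)*(-4))³ = ((18/2 + 4)*(-4))³ = (((½)*18 + 4)*(-4))³ = ((9 + 4)*(-4))³ = (13*(-4))³ = (-52)³ = -140608)
(35856 + 14466)/(G + 27502) = (35856 + 14466)/(-140608 + 27502) = 50322/(-113106) = 50322*(-1/113106) = -8387/18851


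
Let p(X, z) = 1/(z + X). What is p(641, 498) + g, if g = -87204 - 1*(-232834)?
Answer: 165872571/1139 ≈ 1.4563e+5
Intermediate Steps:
g = 145630 (g = -87204 + 232834 = 145630)
p(X, z) = 1/(X + z)
p(641, 498) + g = 1/(641 + 498) + 145630 = 1/1139 + 145630 = 165872571/1139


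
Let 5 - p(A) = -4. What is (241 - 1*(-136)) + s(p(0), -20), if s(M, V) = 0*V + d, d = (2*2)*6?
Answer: 401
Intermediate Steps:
d = 24 (d = 4*6 = 24)
p(A) = 9 (p(A) = 5 - 1*(-4) = 5 + 4 = 9)
s(M, V) = 24 (s(M, V) = 0*V + 24 = 0 + 24 = 24)
(241 - 1*(-136)) + s(p(0), -20) = (241 - 1*(-136)) + 24 = (241 + 136) + 24 = 377 + 24 = 401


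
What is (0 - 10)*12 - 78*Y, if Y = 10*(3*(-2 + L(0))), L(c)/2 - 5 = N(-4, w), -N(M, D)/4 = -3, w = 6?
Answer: -75000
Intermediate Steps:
N(M, D) = 12 (N(M, D) = -4*(-3) = 12)
L(c) = 34 (L(c) = 10 + 2*12 = 10 + 24 = 34)
Y = 960 (Y = 10*(3*(-2 + 34)) = 10*(3*32) = 10*96 = 960)
(0 - 10)*12 - 78*Y = (0 - 10)*12 - 78*960 = -10*12 - 74880 = -120 - 74880 = -75000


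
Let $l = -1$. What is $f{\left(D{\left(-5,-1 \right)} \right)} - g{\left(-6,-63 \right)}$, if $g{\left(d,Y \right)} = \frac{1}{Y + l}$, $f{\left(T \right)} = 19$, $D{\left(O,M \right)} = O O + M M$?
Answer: $\frac{1217}{64} \approx 19.016$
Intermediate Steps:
$D{\left(O,M \right)} = M^{2} + O^{2}$ ($D{\left(O,M \right)} = O^{2} + M^{2} = M^{2} + O^{2}$)
$g{\left(d,Y \right)} = \frac{1}{-1 + Y}$ ($g{\left(d,Y \right)} = \frac{1}{Y - 1} = \frac{1}{-1 + Y}$)
$f{\left(D{\left(-5,-1 \right)} \right)} - g{\left(-6,-63 \right)} = 19 - \frac{1}{-1 - 63} = 19 - \frac{1}{-64} = 19 - - \frac{1}{64} = 19 + \frac{1}{64} = \frac{1217}{64}$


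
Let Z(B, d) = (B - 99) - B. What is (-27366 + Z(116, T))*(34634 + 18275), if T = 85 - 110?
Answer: -1453145685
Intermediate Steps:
T = -25
Z(B, d) = -99 (Z(B, d) = (-99 + B) - B = -99)
(-27366 + Z(116, T))*(34634 + 18275) = (-27366 - 99)*(34634 + 18275) = -27465*52909 = -1453145685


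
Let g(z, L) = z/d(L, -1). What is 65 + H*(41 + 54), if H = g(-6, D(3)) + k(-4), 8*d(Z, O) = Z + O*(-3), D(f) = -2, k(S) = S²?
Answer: -2975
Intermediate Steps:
d(Z, O) = -3*O/8 + Z/8 (d(Z, O) = (Z + O*(-3))/8 = (Z - 3*O)/8 = -3*O/8 + Z/8)
g(z, L) = z/(3/8 + L/8) (g(z, L) = z/(-3/8*(-1) + L/8) = z/(3/8 + L/8))
H = -32 (H = 8*(-6)/(3 - 2) + (-4)² = 8*(-6)/1 + 16 = 8*(-6)*1 + 16 = -48 + 16 = -32)
65 + H*(41 + 54) = 65 - 32*(41 + 54) = 65 - 32*95 = 65 - 3040 = -2975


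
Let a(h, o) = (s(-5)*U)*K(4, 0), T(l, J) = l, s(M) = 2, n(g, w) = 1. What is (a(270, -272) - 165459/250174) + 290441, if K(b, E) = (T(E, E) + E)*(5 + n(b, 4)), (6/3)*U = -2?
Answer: 72660621275/250174 ≈ 2.9044e+5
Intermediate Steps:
U = -1 (U = (½)*(-2) = -1)
K(b, E) = 12*E (K(b, E) = (E + E)*(5 + 1) = (2*E)*6 = 12*E)
a(h, o) = 0 (a(h, o) = (2*(-1))*(12*0) = -2*0 = 0)
(a(270, -272) - 165459/250174) + 290441 = (0 - 165459/250174) + 290441 = -165459/250174 + 290441 = 72660621275/250174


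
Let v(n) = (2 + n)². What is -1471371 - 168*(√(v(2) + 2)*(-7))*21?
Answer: -1471371 + 74088*√2 ≈ -1.3666e+6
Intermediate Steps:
-1471371 - 168*(√(v(2) + 2)*(-7))*21 = -1471371 - 168*(√((2 + 2)² + 2)*(-7))*21 = -1471371 - 168*(√(4² + 2)*(-7))*21 = -1471371 - 168*(√(16 + 2)*(-7))*21 = -1471371 - 168*(√18*(-7))*21 = -1471371 - 168*((3*√2)*(-7))*21 = -1471371 - 168*(-21*√2)*21 = -1471371 - (-3528*√2)*21 = -1471371 - (-74088)*√2 = -1471371 + 74088*√2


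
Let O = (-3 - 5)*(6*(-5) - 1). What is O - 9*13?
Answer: 131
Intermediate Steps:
O = 248 (O = -8*(-30 - 1) = -8*(-31) = 248)
O - 9*13 = 248 - 9*13 = 248 - 117 = 131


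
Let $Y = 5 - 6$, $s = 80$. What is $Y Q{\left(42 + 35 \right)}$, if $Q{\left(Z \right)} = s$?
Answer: $-80$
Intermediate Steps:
$Q{\left(Z \right)} = 80$
$Y = -1$ ($Y = 5 - 6 = -1$)
$Y Q{\left(42 + 35 \right)} = \left(-1\right) 80 = -80$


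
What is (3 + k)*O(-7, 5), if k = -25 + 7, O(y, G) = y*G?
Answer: 525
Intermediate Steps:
O(y, G) = G*y
k = -18
(3 + k)*O(-7, 5) = (3 - 18)*(5*(-7)) = -15*(-35) = 525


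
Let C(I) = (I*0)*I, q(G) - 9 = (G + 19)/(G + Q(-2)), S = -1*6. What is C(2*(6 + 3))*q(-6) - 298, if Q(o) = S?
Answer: -298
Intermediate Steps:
S = -6
Q(o) = -6
q(G) = 9 + (19 + G)/(-6 + G) (q(G) = 9 + (G + 19)/(G - 6) = 9 + (19 + G)/(-6 + G))
C(I) = 0 (C(I) = 0*I = 0)
C(2*(6 + 3))*q(-6) - 298 = 0*(5*(-7 + 2*(-6))/(-6 - 6)) - 298 = 0*(5*(-7 - 12)/(-12)) - 298 = 0*(5*(-1/12)*(-19)) - 298 = 0*(95/12) - 298 = 0 - 298 = -298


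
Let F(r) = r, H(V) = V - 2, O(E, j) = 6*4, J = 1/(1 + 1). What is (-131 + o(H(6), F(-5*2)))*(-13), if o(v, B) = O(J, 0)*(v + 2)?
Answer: -169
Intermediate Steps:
J = ½ (J = 1/2 = ½ ≈ 0.50000)
O(E, j) = 24
H(V) = -2 + V
o(v, B) = 48 + 24*v (o(v, B) = 24*(v + 2) = 24*(2 + v) = 48 + 24*v)
(-131 + o(H(6), F(-5*2)))*(-13) = (-131 + (48 + 24*(-2 + 6)))*(-13) = (-131 + (48 + 24*4))*(-13) = (-131 + (48 + 96))*(-13) = (-131 + 144)*(-13) = 13*(-13) = -169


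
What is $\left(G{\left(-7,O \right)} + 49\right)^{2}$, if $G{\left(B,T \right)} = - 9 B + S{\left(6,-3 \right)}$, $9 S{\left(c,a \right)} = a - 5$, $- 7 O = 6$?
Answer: $\frac{1000000}{81} \approx 12346.0$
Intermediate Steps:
$O = - \frac{6}{7}$ ($O = \left(- \frac{1}{7}\right) 6 = - \frac{6}{7} \approx -0.85714$)
$S{\left(c,a \right)} = - \frac{5}{9} + \frac{a}{9}$ ($S{\left(c,a \right)} = \frac{a - 5}{9} = \frac{-5 + a}{9} = - \frac{5}{9} + \frac{a}{9}$)
$G{\left(B,T \right)} = - \frac{8}{9} - 9 B$ ($G{\left(B,T \right)} = - 9 B + \left(- \frac{5}{9} + \frac{1}{9} \left(-3\right)\right) = - 9 B - \frac{8}{9} = - \frac{8}{9} - 9 B$)
$\left(G{\left(-7,O \right)} + 49\right)^{2} = \left(\left(- \frac{8}{9} - -63\right) + 49\right)^{2} = \left(\left(- \frac{8}{9} + 63\right) + 49\right)^{2} = \left(\frac{559}{9} + 49\right)^{2} = \left(\frac{1000}{9}\right)^{2} = \frac{1000000}{81}$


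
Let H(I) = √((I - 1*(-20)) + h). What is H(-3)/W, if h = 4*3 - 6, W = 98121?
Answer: √23/98121 ≈ 4.8877e-5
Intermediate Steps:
h = 6 (h = 12 - 6 = 6)
H(I) = √(26 + I) (H(I) = √((I - 1*(-20)) + 6) = √((I + 20) + 6) = √((20 + I) + 6) = √(26 + I))
H(-3)/W = √(26 - 3)/98121 = √23*(1/98121) = √23/98121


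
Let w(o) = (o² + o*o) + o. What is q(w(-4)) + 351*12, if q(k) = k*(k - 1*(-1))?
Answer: 5024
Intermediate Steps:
w(o) = o + 2*o² (w(o) = (o² + o²) + o = 2*o² + o = o + 2*o²)
q(k) = k*(1 + k) (q(k) = k*(k + 1) = k*(1 + k))
q(w(-4)) + 351*12 = (-4*(1 + 2*(-4)))*(1 - 4*(1 + 2*(-4))) + 351*12 = (-4*(1 - 8))*(1 - 4*(1 - 8)) + 4212 = (-4*(-7))*(1 - 4*(-7)) + 4212 = 28*(1 + 28) + 4212 = 28*29 + 4212 = 812 + 4212 = 5024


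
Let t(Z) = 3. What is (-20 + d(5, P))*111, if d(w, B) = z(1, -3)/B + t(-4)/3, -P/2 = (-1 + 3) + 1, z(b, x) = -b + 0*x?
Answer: -4181/2 ≈ -2090.5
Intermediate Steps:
z(b, x) = -b (z(b, x) = -b + 0 = -b)
P = -6 (P = -2*((-1 + 3) + 1) = -2*(2 + 1) = -2*3 = -6)
d(w, B) = 1 - 1/B (d(w, B) = (-1*1)/B + 3/3 = -1/B + 3*(⅓) = -1/B + 1 = 1 - 1/B)
(-20 + d(5, P))*111 = (-20 + (-1 - 6)/(-6))*111 = (-20 - ⅙*(-7))*111 = (-20 + 7/6)*111 = -113/6*111 = -4181/2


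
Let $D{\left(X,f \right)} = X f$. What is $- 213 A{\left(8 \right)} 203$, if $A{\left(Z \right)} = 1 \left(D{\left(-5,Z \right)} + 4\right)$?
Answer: $1556604$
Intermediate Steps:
$A{\left(Z \right)} = 4 - 5 Z$ ($A{\left(Z \right)} = 1 \left(- 5 Z + 4\right) = 1 \left(4 - 5 Z\right) = 4 - 5 Z$)
$- 213 A{\left(8 \right)} 203 = - 213 \left(4 - 40\right) 203 = \left(-213\right) \left(-36\right) 203 = 7668 \cdot 203 = 1556604$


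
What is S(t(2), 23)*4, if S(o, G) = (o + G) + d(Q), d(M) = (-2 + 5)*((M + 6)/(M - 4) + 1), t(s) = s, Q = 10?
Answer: 144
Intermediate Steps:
d(M) = 3 + 3*(6 + M)/(-4 + M) (d(M) = 3*((6 + M)/(-4 + M) + 1) = 3*(1 + (6 + M)/(-4 + M)) = 3 + 3*(6 + M)/(-4 + M))
S(o, G) = 11 + G + o (S(o, G) = (o + G) + 6*(1 + 10)/(-4 + 10) = (G + o) + 6*11/6 = (G + o) + 6*(⅙)*11 = (G + o) + 11 = 11 + G + o)
S(t(2), 23)*4 = (11 + 23 + 2)*4 = 36*4 = 144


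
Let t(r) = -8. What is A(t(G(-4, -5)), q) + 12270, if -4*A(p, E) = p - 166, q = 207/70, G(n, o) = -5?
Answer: 24627/2 ≈ 12314.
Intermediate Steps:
q = 207/70 (q = 207*(1/70) = 207/70 ≈ 2.9571)
A(p, E) = 83/2 - p/4 (A(p, E) = -(p - 166)/4 = -(-166 + p)/4 = 83/2 - p/4)
A(t(G(-4, -5)), q) + 12270 = (83/2 - 1/4*(-8)) + 12270 = (83/2 + 2) + 12270 = 87/2 + 12270 = 24627/2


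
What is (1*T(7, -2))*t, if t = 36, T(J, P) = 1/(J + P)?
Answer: 36/5 ≈ 7.2000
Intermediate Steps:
(1*T(7, -2))*t = (1/(7 - 2))*36 = (1/5)*36 = (1*(⅕))*36 = (⅕)*36 = 36/5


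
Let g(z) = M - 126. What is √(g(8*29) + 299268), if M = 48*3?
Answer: 3*√33254 ≈ 547.07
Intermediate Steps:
M = 144
g(z) = 18 (g(z) = 144 - 126 = 18)
√(g(8*29) + 299268) = √(18 + 299268) = √299286 = 3*√33254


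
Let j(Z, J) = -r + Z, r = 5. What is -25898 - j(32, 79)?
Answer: -25925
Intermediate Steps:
j(Z, J) = -5 + Z (j(Z, J) = -1*5 + Z = -5 + Z)
-25898 - j(32, 79) = -25898 - (-5 + 32) = -25898 - 1*27 = -25898 - 27 = -25925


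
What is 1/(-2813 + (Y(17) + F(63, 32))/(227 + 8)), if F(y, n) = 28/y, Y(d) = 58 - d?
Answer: -2115/5949122 ≈ -0.00035551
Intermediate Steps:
1/(-2813 + (Y(17) + F(63, 32))/(227 + 8)) = 1/(-2813 + ((58 - 1*17) + 28/63)/(227 + 8)) = 1/(-2813 + ((58 - 17) + 28*(1/63))/235) = 1/(-2813 + (41 + 4/9)*(1/235)) = 1/(-2813 + (373/9)*(1/235)) = 1/(-2813 + 373/2115) = 1/(-5949122/2115) = -2115/5949122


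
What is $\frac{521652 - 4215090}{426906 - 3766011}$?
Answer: $\frac{175878}{159005} \approx 1.1061$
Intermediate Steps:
$\frac{521652 - 4215090}{426906 - 3766011} = - \frac{3693438}{-3339105} = \left(-3693438\right) \left(- \frac{1}{3339105}\right) = \frac{175878}{159005}$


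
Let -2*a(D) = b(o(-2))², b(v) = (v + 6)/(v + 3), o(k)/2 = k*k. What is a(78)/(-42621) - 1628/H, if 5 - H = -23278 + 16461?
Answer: -1399192832/5863669317 ≈ -0.23862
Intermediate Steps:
o(k) = 2*k² (o(k) = 2*(k*k) = 2*k²)
H = 6822 (H = 5 - (-23278 + 16461) = 5 - 1*(-6817) = 5 + 6817 = 6822)
b(v) = (6 + v)/(3 + v)
a(D) = -98/121 (a(D) = -(6 + 2*(-2)²)²/(3 + 2*(-2)²)²/2 = -(6 + 2*4)²/(3 + 2*4)²/2 = -(6 + 8)²/(3 + 8)²/2 = -(14/11)²/2 = -½*196/121 = -98/121)
a(78)/(-42621) - 1628/H = -98/121/(-42621) - 1628/6822 = -98/121*(-1/42621) - 1628*1/6822 = 98/5157141 - 814/3411 = -1399192832/5863669317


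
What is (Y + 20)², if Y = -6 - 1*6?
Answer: 64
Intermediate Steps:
Y = -12 (Y = -6 - 6 = -12)
(Y + 20)² = (-12 + 20)² = 8² = 64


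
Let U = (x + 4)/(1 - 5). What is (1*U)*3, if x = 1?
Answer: -15/4 ≈ -3.7500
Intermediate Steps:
U = -5/4 (U = (1 + 4)/(1 - 5) = 5/(-4) = 5*(-¼) = -5/4 ≈ -1.2500)
(1*U)*3 = (1*(-5/4))*3 = -5/4*3 = -15/4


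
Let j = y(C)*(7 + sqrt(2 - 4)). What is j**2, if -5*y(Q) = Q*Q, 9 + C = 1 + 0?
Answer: 192512/25 + 57344*I*sqrt(2)/25 ≈ 7700.5 + 3243.9*I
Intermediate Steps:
C = -8 (C = -9 + (1 + 0) = -9 + 1 = -8)
y(Q) = -Q**2/5 (y(Q) = -Q*Q/5 = -Q**2/5)
j = -448/5 - 64*I*sqrt(2)/5 (j = (-1/5*(-8)**2)*(7 + sqrt(2 - 4)) = (-1/5*64)*(7 + sqrt(-2)) = -64*(7 + I*sqrt(2))/5 = -448/5 - 64*I*sqrt(2)/5 ≈ -89.6 - 18.102*I)
j**2 = (-448/5 - 64*I*sqrt(2)/5)**2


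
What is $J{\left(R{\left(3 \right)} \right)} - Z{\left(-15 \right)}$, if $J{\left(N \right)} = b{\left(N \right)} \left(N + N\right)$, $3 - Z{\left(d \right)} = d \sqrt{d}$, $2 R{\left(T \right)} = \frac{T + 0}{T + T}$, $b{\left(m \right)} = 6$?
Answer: $- 15 i \sqrt{15} \approx - 58.095 i$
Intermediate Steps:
$R{\left(T \right)} = \frac{1}{4}$ ($R{\left(T \right)} = \frac{\left(T + 0\right) \frac{1}{T + T}}{2} = \frac{T \frac{1}{2 T}}{2} = \frac{1}{2} \cdot \frac{1}{2} = \frac{1}{4}$)
$Z{\left(d \right)} = 3 - d^{\frac{3}{2}}$ ($Z{\left(d \right)} = 3 - d \sqrt{d} = 3 - d^{\frac{3}{2}}$)
$J{\left(N \right)} = 12 N$ ($J{\left(N \right)} = 6 \left(N + N\right) = 6 \cdot 2 N = 12 N$)
$J{\left(R{\left(3 \right)} \right)} - Z{\left(-15 \right)} = 12 \cdot \frac{1}{4} - \left(3 - \left(-15\right)^{\frac{3}{2}}\right) = 3 - \left(3 - - 15 i \sqrt{15}\right) = 3 - \left(3 + 15 i \sqrt{15}\right) = - 15 i \sqrt{15}$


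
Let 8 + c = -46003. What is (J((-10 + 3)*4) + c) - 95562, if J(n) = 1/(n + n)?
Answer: -7928089/56 ≈ -1.4157e+5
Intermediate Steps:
c = -46011 (c = -8 - 46003 = -46011)
J(n) = 1/(2*n)
(J((-10 + 3)*4) + c) - 95562 = (1/(2*(((-10 + 3)*4))) - 46011) - 95562 = (1/(2*((-7*4))) - 46011) - 95562 = ((½)/(-28) - 46011) - 95562 = ((½)*(-1/28) - 46011) - 95562 = (-1/56 - 46011) - 95562 = -2576617/56 - 95562 = -7928089/56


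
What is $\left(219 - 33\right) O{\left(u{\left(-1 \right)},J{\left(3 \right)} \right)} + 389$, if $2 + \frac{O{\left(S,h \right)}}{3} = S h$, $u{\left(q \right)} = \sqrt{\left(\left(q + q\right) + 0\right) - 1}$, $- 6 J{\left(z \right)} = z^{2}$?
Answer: $-727 - 837 i \sqrt{3} \approx -727.0 - 1449.7 i$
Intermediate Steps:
$J{\left(z \right)} = - \frac{z^{2}}{6}$
$u{\left(q \right)} = \sqrt{-1 + 2 q}$ ($u{\left(q \right)} = \sqrt{\left(2 q + 0\right) - 1} = \sqrt{2 q - 1} = \sqrt{-1 + 2 q}$)
$O{\left(S,h \right)} = -6 + 3 S h$
$\left(219 - 33\right) O{\left(u{\left(-1 \right)},J{\left(3 \right)} \right)} + 389 = \left(219 - 33\right) \left(-6 + 3 \sqrt{-1 + 2 \left(-1\right)} \left(- \frac{3^{2}}{6}\right)\right) + 389 = 186 \left(-6 + 3 \sqrt{-1 - 2} \left(\left(- \frac{1}{6}\right) 9\right)\right) + 389 = 186 \left(-6 + 3 \sqrt{-3} \left(- \frac{3}{2}\right)\right) + 389 = 186 \left(-6 + 3 i \sqrt{3} \left(- \frac{3}{2}\right)\right) + 389 = 186 \left(-6 - \frac{9 i \sqrt{3}}{2}\right) + 389 = \left(-1116 - 837 i \sqrt{3}\right) + 389 = -727 - 837 i \sqrt{3}$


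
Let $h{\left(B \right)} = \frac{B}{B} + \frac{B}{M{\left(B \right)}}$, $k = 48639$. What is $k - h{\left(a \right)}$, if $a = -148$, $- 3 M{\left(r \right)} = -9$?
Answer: $\frac{146062}{3} \approx 48687.0$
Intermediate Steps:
$M{\left(r \right)} = 3$ ($M{\left(r \right)} = \left(- \frac{1}{3}\right) \left(-9\right) = 3$)
$h{\left(B \right)} = 1 + \frac{B}{3}$ ($h{\left(B \right)} = \frac{B}{B} + \frac{B}{3} = 1 + B \frac{1}{3} = 1 + \frac{B}{3}$)
$k - h{\left(a \right)} = 48639 - \left(1 + \frac{1}{3} \left(-148\right)\right) = 48639 - \left(1 - \frac{148}{3}\right) = 48639 - - \frac{145}{3} = 48639 + \frac{145}{3} = \frac{146062}{3}$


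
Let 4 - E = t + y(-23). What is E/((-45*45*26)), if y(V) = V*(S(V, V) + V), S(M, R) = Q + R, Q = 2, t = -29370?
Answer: -4727/8775 ≈ -0.53869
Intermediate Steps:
S(M, R) = 2 + R
y(V) = V*(2 + 2*V) (y(V) = V*((2 + V) + V) = V*(2 + 2*V))
E = 28362 (E = 4 - (-29370 + 2*(-23)*(1 - 23)) = 4 - (-29370 + 2*(-23)*(-22)) = 4 - (-29370 + 1012) = 4 - 1*(-28358) = 4 + 28358 = 28362)
E/((-45*45*26)) = 28362/((-45*45*26)) = 28362/((-2025*26)) = 28362/(-52650) = 28362*(-1/52650) = -4727/8775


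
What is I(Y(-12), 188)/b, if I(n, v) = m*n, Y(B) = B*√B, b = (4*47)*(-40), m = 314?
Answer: 471*I*√3/470 ≈ 1.7357*I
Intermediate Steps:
b = -7520 (b = 188*(-40) = -7520)
Y(B) = B^(3/2)
I(n, v) = 314*n
I(Y(-12), 188)/b = (314*(-12)^(3/2))/(-7520) = (314*(-24*I*√3))*(-1/7520) = -7536*I*√3*(-1/7520) = 471*I*√3/470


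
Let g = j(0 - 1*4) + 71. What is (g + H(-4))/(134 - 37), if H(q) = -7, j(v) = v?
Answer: 60/97 ≈ 0.61856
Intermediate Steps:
g = 67 (g = (0 - 1*4) + 71 = (0 - 4) + 71 = -4 + 71 = 67)
(g + H(-4))/(134 - 37) = (67 - 7)/(134 - 37) = 60/97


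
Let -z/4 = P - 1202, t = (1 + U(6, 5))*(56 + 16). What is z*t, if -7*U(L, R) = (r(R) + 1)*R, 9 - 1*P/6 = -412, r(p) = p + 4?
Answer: 16396416/7 ≈ 2.3423e+6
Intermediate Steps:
r(p) = 4 + p
P = 2526 (P = 54 - 6*(-412) = 54 + 2472 = 2526)
U(L, R) = -R*(5 + R)/7 (U(L, R) = -((4 + R) + 1)*R/7 = -(5 + R)*R/7 = -R*(5 + R)/7)
t = -3096/7 (t = (1 - ⅐*5*(5 + 5))*(56 + 16) = (1 - ⅐*5*10)*72 = (1 - 50/7)*72 = -43/7*72 = -3096/7 ≈ -442.29)
z = -5296 (z = -4*(2526 - 1202) = -4*1324 = -5296)
z*t = -5296*(-3096/7) = 16396416/7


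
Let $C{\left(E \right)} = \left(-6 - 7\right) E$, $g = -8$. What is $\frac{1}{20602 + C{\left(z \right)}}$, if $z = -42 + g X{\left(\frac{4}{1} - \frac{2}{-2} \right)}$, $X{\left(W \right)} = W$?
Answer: $\frac{1}{21668} \approx 4.6151 \cdot 10^{-5}$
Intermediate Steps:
$z = -82$ ($z = -42 - 8 \left(\frac{4}{1} - \frac{2}{-2}\right) = -42 - 8 \left(4 \cdot 1 - -1\right) = -42 - 8 \left(4 + 1\right) = -42 - 40 = -82$)
$C{\left(E \right)} = - 13 E$
$\frac{1}{20602 + C{\left(z \right)}} = \frac{1}{20602 - -1066} = \frac{1}{20602 + 1066} = \frac{1}{21668}$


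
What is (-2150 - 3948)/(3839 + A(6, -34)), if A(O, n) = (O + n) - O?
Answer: -6098/3805 ≈ -1.6026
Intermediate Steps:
A(O, n) = n
(-2150 - 3948)/(3839 + A(6, -34)) = (-2150 - 3948)/(3839 - 34) = -6098/3805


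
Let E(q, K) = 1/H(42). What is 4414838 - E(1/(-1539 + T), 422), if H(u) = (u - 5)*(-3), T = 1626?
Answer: 490047019/111 ≈ 4.4148e+6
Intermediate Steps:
H(u) = 15 - 3*u (H(u) = (-5 + u)*(-3) = 15 - 3*u)
E(q, K) = -1/111 (E(q, K) = 1/(15 - 3*42) = 1/(15 - 126) = 1/(-111) = -1/111)
4414838 - E(1/(-1539 + T), 422) = 4414838 - 1*(-1/111) = 4414838 + 1/111 = 490047019/111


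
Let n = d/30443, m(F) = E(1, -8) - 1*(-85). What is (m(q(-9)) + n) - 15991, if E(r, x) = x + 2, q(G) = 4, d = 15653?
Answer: -484393363/30443 ≈ -15911.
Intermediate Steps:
E(r, x) = 2 + x
m(F) = 79 (m(F) = (2 - 8) - 1*(-85) = -6 + 85 = 79)
n = 15653/30443 ≈ 0.51417
(m(q(-9)) + n) - 15991 = (79 + 15653/30443) - 15991 = 2420650/30443 - 15991 = -484393363/30443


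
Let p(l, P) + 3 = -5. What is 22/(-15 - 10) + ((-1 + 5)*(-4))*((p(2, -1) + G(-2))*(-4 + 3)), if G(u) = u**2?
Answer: -1622/25 ≈ -64.880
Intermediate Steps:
p(l, P) = -8 (p(l, P) = -3 - 5 = -8)
22/(-15 - 10) + ((-1 + 5)*(-4))*((p(2, -1) + G(-2))*(-4 + 3)) = 22/(-15 - 10) + ((-1 + 5)*(-4))*((-8 + (-2)**2)*(-4 + 3)) = 22/(-25) + (4*(-4))*((-8 + 4)*(-1)) = -1/25*22 - (-64)*(-1) = -22/25 - 16*4 = -22/25 - 64 = -1622/25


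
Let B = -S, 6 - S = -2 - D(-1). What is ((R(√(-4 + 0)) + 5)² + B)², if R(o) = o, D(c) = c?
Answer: -204 + 560*I ≈ -204.0 + 560.0*I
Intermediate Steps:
S = 7 (S = 6 - (-2 - 1*(-1)) = 6 - (-2 + 1) = 6 - 1*(-1) = 6 + 1 = 7)
B = -7 (B = -1*7 = -7)
((R(√(-4 + 0)) + 5)² + B)² = ((√(-4 + 0) + 5)² - 7)² = ((√(-4) + 5)² - 7)² = ((2*I + 5)² - 7)² = ((5 + 2*I)² - 7)² = (-7 + (5 + 2*I)²)²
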